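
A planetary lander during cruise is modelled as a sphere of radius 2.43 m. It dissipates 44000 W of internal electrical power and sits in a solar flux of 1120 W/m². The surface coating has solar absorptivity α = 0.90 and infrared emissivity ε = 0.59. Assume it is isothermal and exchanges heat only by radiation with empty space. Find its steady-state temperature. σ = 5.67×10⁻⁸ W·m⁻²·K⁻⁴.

T ≈ 399 K

At steady state, absorbed solar power + internal power = radiated power.
Absorbed: α·S·A_cross = 0.90·1120·18.55 = 18700 W (cross-section πr²).
Total input = 18700 + 44000 = 62700 W.
Radiated: εσ·A_surf·T⁴ with A_surf = 4πr² = 74.20 m².
T⁴ = 62700/(0.59·5.67×10⁻⁸·74.20) = 2.526×10¹⁰ K⁴.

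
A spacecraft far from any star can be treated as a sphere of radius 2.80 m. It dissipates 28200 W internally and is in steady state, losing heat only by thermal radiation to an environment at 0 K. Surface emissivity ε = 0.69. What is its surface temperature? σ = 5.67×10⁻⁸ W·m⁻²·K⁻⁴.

T ≈ 292 K

Steady state: internal power = radiated power, P = εσA T⁴.
Radiating area A = 4πr² = 98.52 m².
T⁴ = P/(εσA) = 28200/(0.69·5.67×10⁻⁸·98.52) = 7.316×10⁹ K⁴.
T = (7.316×10⁹)^(1/4).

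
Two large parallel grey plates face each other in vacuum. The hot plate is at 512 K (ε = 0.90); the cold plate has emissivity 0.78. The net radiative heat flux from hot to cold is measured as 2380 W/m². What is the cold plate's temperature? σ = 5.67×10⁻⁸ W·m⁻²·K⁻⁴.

T₂ ≈ 318 K

q = σ(T₁⁴ − T₂⁴)/(1/ε₁ + 1/ε₂ − 1); denominator = 1.393.
T₂⁴ = T₁⁴ − q·(1/ε₁+1/ε₂−1)/σ = 6.872×10¹⁰ − 2380·1.393/5.67×10⁻⁸
    = 1.024×10¹⁰ K⁴.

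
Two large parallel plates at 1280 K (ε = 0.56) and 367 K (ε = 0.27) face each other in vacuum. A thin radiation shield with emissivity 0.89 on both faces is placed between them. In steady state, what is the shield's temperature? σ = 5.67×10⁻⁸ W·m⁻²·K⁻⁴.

T_s ≈ 1160 K

In steady state the net flux on the hot side equals that on the cold side.
σ(T₁⁴−T_s⁴)/D₁ = σ(T_s⁴−T₂⁴)/D₂, with D₁ = 1/ε₁+1/ε_s−1 = 1.909, D₂ = 1/ε_s+1/ε₂−1 = 3.827.
Solve for T_s⁴: T_s⁴ = (D₂·T₁⁴ + D₁·T₂⁴)/(D₁+D₂) = 1.797×10¹² K⁴.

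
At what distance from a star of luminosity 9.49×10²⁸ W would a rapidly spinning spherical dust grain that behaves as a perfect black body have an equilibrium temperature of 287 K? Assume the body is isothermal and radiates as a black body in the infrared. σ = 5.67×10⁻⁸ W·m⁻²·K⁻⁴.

d ≈ 2.22×10¹² m

For an isothermal black-emitting sphere, (1−a)S·πr² = σ·4πr²·T⁴ ⇒ S = 4σT⁴/(1−a).
S = 4·5.67×10⁻⁸·(287)⁴/1.00 = 1539 W/m².
Flux falls as S = L/(4πd²), so d = √(L/(4πS)) = √(9.49×10²⁸/(4π·1539)).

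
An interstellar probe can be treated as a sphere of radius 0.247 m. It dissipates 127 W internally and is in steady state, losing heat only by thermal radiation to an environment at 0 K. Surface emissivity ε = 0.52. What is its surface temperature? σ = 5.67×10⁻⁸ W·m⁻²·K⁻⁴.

Steady state: internal power = radiated power, P = εσA T⁴.
Radiating area A = 4πr² = 0.7667 m².
T⁴ = P/(εσA) = 127/(0.52·5.67×10⁻⁸·0.7667) = 5.618×10⁹ K⁴.
T = (5.618×10⁹)^(1/4).

T ≈ 274 K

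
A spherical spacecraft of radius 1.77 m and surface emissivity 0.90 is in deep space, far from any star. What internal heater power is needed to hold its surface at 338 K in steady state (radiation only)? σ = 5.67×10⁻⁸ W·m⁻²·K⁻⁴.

P ≈ 26200 W

P = εσ·4πr²·T⁴.
4πr² = 39.37 m²; T⁴ = 1.305×10¹⁰ K⁴.
P = 0.90·5.67×10⁻⁸·39.37·1.305×10¹⁰.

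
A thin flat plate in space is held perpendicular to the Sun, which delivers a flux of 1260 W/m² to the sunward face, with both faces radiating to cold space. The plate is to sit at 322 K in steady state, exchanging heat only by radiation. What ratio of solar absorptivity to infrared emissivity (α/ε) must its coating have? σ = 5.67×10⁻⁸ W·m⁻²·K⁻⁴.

Balance: αS·A = εσ·2A·T⁴ ⇒ α/ε = 2σT⁴/S.
α/ε = 2·5.67×10⁻⁸·(322)⁴/1260 = 2·5.67×10⁻⁸·1.075×10¹⁰/1260.

α/ε ≈ 0.968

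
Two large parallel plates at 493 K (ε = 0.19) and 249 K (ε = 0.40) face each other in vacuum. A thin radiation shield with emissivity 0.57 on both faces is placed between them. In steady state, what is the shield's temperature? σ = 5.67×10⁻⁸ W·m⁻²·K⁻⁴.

T_s ≈ 390 K

In steady state the net flux on the hot side equals that on the cold side.
σ(T₁⁴−T_s⁴)/D₁ = σ(T_s⁴−T₂⁴)/D₂, with D₁ = 1/ε₁+1/ε_s−1 = 6.018, D₂ = 1/ε_s+1/ε₂−1 = 3.254.
Solve for T_s⁴: T_s⁴ = (D₂·T₁⁴ + D₁·T₂⁴)/(D₁+D₂) = 2.323×10¹⁰ K⁴.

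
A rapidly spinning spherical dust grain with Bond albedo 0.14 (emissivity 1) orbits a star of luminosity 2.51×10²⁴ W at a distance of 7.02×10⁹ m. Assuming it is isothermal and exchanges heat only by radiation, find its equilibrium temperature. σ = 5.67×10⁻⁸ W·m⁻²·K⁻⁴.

First find the stellar flux at distance d: S = L/(4πd²) = 2.51×10²⁴/(4π·(7.02×10⁹)²) = 4053 W/m².
For an isothermal sphere, absorbed (1−a)S·πr² = emitted σ·4πr²·T⁴, so T⁴ = (1−a)S/(4σ).
T⁴ = 0.860·4053/(4·5.67×10⁻⁸) = 1.537×10¹⁰ K⁴.

T ≈ 352 K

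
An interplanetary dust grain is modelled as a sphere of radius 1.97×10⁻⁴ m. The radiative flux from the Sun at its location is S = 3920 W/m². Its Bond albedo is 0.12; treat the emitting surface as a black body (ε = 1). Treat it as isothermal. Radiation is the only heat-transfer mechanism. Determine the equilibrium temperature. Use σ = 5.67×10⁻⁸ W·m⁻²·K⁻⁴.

At equilibrium, absorbed power = emitted power.
Absorbing cross-section = πr² = 1.219×10⁻⁷ m²; emitting surface = 4πr² = 4.877×10⁻⁷ m² (ratio 4).
(1−a)S·A_cross = εσ·A_surf·T⁴  ⇒  T⁴ = (1−a)S/(4σ).
T⁴ = 0.880·3920/(4·5.67×10⁻⁸) = 1.521×10¹⁰ K⁴.
T = (1.521×10¹⁰)^(1/4).

T ≈ 351 K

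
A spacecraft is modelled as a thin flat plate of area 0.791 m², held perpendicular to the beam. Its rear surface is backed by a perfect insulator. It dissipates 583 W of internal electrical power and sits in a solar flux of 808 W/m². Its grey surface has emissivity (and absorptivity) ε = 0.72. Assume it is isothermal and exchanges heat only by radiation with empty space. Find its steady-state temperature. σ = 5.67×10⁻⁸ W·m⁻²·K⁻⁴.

At steady state, absorbed solar power + internal power = radiated power.
Absorbed: α·S·A_cross = 0.72·808·0.7910 = 460.2 W (cross-section A).
Total input = 460.2 + 583 = 1043 W.
Radiated: εσ·A_surf·T⁴ with A_surf = A = 0.7910 m².
T⁴ = 1043/(0.72·5.67×10⁻⁸·0.7910) = 3.230×10¹⁰ K⁴.

T ≈ 424 K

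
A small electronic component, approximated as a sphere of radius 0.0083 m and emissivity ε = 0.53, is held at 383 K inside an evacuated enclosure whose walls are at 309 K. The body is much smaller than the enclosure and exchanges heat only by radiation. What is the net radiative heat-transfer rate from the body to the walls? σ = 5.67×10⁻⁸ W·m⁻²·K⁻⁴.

P_net ≈ 0.323 W

For a small grey body in a large enclosure: P_net = εσA(T_body⁴ − T_wall⁴).
A = 4πr² = 8.657×10⁻⁴ m²; T_body⁴ − T_wall⁴ = 2.152×10¹⁰ − 9.117×10⁹ = 1.240×10¹⁰ K⁴.
|P_net| = 0.53·5.67×10⁻⁸·8.657×10⁻⁴·1.240×10¹⁰.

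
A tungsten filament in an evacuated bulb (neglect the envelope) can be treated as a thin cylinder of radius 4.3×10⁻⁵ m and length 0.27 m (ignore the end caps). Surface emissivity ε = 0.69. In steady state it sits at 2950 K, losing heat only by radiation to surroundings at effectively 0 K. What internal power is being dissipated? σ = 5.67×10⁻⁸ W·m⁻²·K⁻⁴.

P ≈ 216 W

Steady state: P = εσA T⁴.
A = 2πrL = 7.295×10⁻⁵ m²; T⁴ = (2950)⁴ = 7.573×10¹³ K⁴.
P = 0.69 × 5.67×10⁻⁸ × 7.295×10⁻⁵ × 7.573×10¹³.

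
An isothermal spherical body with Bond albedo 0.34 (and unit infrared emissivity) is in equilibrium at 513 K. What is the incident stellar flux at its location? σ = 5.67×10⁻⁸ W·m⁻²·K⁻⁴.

S ≈ 23800 W/m²

(1−a)S·πr² = σ·4πr²·T⁴ ⇒ S = 4σT⁴/(1−a).
S = 4·5.67×10⁻⁸·6.926×10¹⁰/0.660.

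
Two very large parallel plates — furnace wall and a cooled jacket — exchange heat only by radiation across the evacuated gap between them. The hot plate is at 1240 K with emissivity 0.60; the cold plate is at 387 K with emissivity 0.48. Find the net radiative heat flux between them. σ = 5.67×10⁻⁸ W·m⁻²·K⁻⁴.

q ≈ 48300 W/m²

For two infinite grey parallel plates, q = σ(T₁⁴ − T₂⁴)/(1/ε₁ + 1/ε₂ − 1).
T₁⁴ − T₂⁴ = 2.364×10¹² − 2.243×10¹⁰ = 2.342×10¹² K⁴.
1/ε₁ + 1/ε₂ − 1 = 1.667 + 2.083 − 1 = 2.750.
q = 5.67×10⁻⁸ × 2.342×10¹² / 2.750.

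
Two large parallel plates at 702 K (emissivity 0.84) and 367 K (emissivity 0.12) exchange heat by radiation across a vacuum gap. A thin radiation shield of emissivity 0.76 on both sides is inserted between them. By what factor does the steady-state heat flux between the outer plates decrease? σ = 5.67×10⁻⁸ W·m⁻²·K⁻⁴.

factor ≈ 1.19

Without shield: q₀ = σΔ(T⁴)/(1/ε₁+1/ε₂−1) with denominator 8.524.
With shield the two gaps are in series; the resistances add: (1/ε₁+1/ε_s−1)+(1/ε_s+1/ε₂−1) = 1.506+8.649 = 10.16.
Heat-flux ratio q₀/q = 10.16/8.524.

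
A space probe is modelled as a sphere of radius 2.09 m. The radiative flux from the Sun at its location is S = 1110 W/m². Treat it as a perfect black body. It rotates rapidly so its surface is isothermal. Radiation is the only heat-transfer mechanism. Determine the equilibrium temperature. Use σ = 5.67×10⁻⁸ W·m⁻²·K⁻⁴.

T ≈ 264 K

At equilibrium, absorbed power = emitted power.
Absorbing cross-section = πr² = 13.72 m²; emitting surface = 4πr² = 54.89 m² (ratio 4).
S·A_cross = εσ·A_surf·T⁴  ⇒  T⁴ = S/(4σ).
T⁴ = 1.00·1110/(4·5.67×10⁻⁸) = 4.894×10⁹ K⁴.
T = (4.894×10⁹)^(1/4).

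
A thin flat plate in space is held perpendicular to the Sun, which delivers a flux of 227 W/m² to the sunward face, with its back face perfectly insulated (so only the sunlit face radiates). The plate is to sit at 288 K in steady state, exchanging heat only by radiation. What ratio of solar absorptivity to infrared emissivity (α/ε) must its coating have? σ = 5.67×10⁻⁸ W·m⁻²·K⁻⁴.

Balance: αS·A = εσ·1A·T⁴ ⇒ α/ε = σT⁴/S.
α/ε = 5.67×10⁻⁸·(288)⁴/227 = 5.67×10⁻⁸·6.880×10⁹/227.

α/ε ≈ 1.72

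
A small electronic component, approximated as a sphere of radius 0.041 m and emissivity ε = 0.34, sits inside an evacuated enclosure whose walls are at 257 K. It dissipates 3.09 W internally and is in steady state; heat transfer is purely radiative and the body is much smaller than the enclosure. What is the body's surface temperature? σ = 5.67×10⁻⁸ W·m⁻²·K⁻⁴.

T ≈ 331 K

For a small grey body in a large enclosure, net radiated power = εσA(T⁴ − T_w⁴).
Steady state: P = εσA(T⁴ − T_w⁴) with A = 4πr² = 0.02112 m².
T⁴ = P/(εσA) + T_w⁴ = 3.09/(0.34·5.67×10⁻⁸·0.02112) + (257)⁴
    = 7.588×10⁹ + 4.362×10⁹ = 1.195×10¹⁰ K⁴.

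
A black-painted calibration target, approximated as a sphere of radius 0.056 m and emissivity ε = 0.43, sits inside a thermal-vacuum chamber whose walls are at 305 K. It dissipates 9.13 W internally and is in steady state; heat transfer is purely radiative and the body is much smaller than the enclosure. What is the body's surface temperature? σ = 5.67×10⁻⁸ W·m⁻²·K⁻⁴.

For a small grey body in a large enclosure, net radiated power = εσA(T⁴ − T_w⁴).
Steady state: P = εσA(T⁴ − T_w⁴) with A = 4πr² = 0.03941 m².
T⁴ = P/(εσA) + T_w⁴ = 9.13/(0.43·5.67×10⁻⁸·0.03941) + (305)⁴
    = 9.502×10⁹ + 8.654×10⁹ = 1.816×10¹⁰ K⁴.

T ≈ 367 K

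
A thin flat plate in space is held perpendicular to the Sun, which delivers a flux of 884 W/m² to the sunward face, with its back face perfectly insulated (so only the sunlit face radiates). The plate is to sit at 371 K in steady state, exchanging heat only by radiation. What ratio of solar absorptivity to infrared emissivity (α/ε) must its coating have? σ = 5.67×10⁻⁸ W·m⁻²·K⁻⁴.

α/ε ≈ 1.22

Balance: αS·A = εσ·1A·T⁴ ⇒ α/ε = σT⁴/S.
α/ε = 5.67×10⁻⁸·(371)⁴/884 = 5.67×10⁻⁸·1.895×10¹⁰/884.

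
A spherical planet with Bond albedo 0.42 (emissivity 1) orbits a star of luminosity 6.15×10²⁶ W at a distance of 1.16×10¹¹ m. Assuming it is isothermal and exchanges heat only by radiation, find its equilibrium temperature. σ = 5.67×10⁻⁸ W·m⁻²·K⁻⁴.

First find the stellar flux at distance d: S = L/(4πd²) = 6.15×10²⁶/(4π·(1.16×10¹¹)²) = 3637 W/m².
For an isothermal sphere, absorbed (1−a)S·πr² = emitted σ·4πr²·T⁴, so T⁴ = (1−a)S/(4σ).
T⁴ = 0.580·3637/(4·5.67×10⁻⁸) = 9.301×10⁹ K⁴.

T ≈ 311 K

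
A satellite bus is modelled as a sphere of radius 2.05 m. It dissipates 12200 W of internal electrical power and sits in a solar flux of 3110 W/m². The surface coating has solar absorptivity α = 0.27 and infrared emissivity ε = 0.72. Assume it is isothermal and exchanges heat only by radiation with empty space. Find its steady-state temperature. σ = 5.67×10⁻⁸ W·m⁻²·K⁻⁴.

T ≈ 322 K

At steady state, absorbed solar power + internal power = radiated power.
Absorbed: α·S·A_cross = 0.27·3110·13.20 = 11090 W (cross-section πr²).
Total input = 11090 + 12200 = 23290 W.
Radiated: εσ·A_surf·T⁴ with A_surf = 4πr² = 52.81 m².
T⁴ = 23290/(0.72·5.67×10⁻⁸·52.81) = 1.080×10¹⁰ K⁴.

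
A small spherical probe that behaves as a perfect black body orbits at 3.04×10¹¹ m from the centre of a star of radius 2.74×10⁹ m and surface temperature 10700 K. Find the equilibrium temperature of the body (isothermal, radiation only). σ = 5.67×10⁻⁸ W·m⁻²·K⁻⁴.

T ≈ 718 K

The star's surface emits σT_*⁴; at distance d the flux is S = σT_*⁴(R_*/d)².
S = 5.67×10⁻⁸·(10700)⁴·(2.74×10⁹/3.04×10¹¹)² = 60380 W/m².
For an isothermal sphere T⁴ = (1−a)S/(4σ) = 2.662×10¹¹ K⁴.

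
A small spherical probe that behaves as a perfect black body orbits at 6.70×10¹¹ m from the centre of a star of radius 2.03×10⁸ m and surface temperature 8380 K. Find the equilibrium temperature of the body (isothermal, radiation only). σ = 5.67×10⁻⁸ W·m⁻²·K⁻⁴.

The star's surface emits σT_*⁴; at distance d the flux is S = σT_*⁴(R_*/d)².
S = 5.67×10⁻⁸·(8380)⁴·(2.03×10⁸/6.70×10¹¹)² = 25.67 W/m².
For an isothermal sphere T⁴ = (1−a)S/(4σ) = 1.132×10⁸ K⁴.

T ≈ 103 K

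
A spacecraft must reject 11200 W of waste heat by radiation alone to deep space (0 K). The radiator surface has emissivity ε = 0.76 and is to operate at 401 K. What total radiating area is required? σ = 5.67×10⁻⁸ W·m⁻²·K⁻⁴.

A ≈ 10.1 m²

P = εσA T⁴ ⇒ A = P/(εσT⁴).
T⁴ = 2.586×10¹⁰ K⁴.
A = 11200/(0.76 × 5.67×10⁻⁸ × 2.586×10¹⁰).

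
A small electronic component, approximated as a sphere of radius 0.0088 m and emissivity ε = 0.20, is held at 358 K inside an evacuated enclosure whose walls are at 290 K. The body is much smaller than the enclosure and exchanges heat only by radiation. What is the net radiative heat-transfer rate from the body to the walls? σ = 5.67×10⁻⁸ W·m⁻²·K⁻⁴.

P_net ≈ 0.103 W

For a small grey body in a large enclosure: P_net = εσA(T_body⁴ − T_wall⁴).
A = 4πr² = 9.731×10⁻⁴ m²; T_body⁴ − T_wall⁴ = 1.643×10¹⁰ − 7.073×10⁹ = 9.353×10⁹ K⁴.
|P_net| = 0.20·5.67×10⁻⁸·9.731×10⁻⁴·9.353×10⁹.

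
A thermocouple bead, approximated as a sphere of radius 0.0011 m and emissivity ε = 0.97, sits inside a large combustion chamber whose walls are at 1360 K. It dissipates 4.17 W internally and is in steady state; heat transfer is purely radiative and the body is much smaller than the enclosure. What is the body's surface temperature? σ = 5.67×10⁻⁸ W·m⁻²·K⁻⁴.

For a small grey body in a large enclosure, net radiated power = εσA(T⁴ − T_w⁴).
Steady state: P = εσA(T⁴ − T_w⁴) with A = 4πr² = 1.521×10⁻⁵ m².
T⁴ = P/(εσA) + T_w⁴ = 4.17/(0.97·5.67×10⁻⁸·1.521×10⁻⁵) + (1360)⁴
    = 4.986×10¹² + 3.421×10¹² = 8.407×10¹² K⁴.

T ≈ 1700 K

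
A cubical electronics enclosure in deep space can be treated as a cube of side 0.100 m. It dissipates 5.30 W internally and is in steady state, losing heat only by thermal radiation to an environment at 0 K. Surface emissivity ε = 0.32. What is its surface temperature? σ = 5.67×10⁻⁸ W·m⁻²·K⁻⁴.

T ≈ 264 K

Steady state: internal power = radiated power, P = εσA T⁴.
Radiating area A = 6L² = 0.06000 m².
T⁴ = P/(εσA) = 5.30/(0.32·5.67×10⁻⁸·0.06000) = 4.868×10⁹ K⁴.
T = (4.868×10⁹)^(1/4).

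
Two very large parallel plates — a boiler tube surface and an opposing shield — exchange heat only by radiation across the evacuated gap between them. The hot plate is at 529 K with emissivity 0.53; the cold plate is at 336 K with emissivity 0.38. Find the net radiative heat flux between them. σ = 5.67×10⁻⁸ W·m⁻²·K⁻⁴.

q ≈ 1060 W/m²

For two infinite grey parallel plates, q = σ(T₁⁴ − T₂⁴)/(1/ε₁ + 1/ε₂ − 1).
T₁⁴ − T₂⁴ = 7.831×10¹⁰ − 1.275×10¹⁰ = 6.557×10¹⁰ K⁴.
1/ε₁ + 1/ε₂ − 1 = 1.887 + 2.632 − 1 = 3.518.
q = 5.67×10⁻⁸ × 6.557×10¹⁰ / 3.518.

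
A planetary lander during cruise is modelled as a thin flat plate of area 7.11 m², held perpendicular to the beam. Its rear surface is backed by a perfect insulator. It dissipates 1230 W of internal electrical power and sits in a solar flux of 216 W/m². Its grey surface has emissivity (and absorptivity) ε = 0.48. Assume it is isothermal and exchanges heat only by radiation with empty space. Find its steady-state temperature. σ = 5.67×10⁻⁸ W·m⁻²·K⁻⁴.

T ≈ 318 K

At steady state, absorbed solar power + internal power = radiated power.
Absorbed: α·S·A_cross = 0.48·216·7.110 = 737.2 W (cross-section A).
Total input = 737.2 + 1230 = 1967 W.
Radiated: εσ·A_surf·T⁴ with A_surf = A = 7.110 m².
T⁴ = 1967/(0.48·5.67×10⁻⁸·7.110) = 1.017×10¹⁰ K⁴.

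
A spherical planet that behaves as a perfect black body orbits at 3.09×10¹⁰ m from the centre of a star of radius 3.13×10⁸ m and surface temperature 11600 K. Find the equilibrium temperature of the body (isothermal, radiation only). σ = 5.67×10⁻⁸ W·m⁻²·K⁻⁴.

T ≈ 826 K

The star's surface emits σT_*⁴; at distance d the flux is S = σT_*⁴(R_*/d)².
S = 5.67×10⁻⁸·(11600)⁴·(3.13×10⁸/3.09×10¹⁰)² = 1.053×10⁵ W/m².
For an isothermal sphere T⁴ = (1−a)S/(4σ) = 4.645×10¹¹ K⁴.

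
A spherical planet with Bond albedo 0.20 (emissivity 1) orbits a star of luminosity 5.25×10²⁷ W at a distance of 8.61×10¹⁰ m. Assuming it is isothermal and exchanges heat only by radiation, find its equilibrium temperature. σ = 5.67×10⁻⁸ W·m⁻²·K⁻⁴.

First find the stellar flux at distance d: S = L/(4πd²) = 5.25×10²⁷/(4π·(8.61×10¹⁰)²) = 56360 W/m².
For an isothermal sphere, absorbed (1−a)S·πr² = emitted σ·4πr²·T⁴, so T⁴ = (1−a)S/(4σ).
T⁴ = 0.800·56360/(4·5.67×10⁻⁸) = 1.988×10¹¹ K⁴.

T ≈ 668 K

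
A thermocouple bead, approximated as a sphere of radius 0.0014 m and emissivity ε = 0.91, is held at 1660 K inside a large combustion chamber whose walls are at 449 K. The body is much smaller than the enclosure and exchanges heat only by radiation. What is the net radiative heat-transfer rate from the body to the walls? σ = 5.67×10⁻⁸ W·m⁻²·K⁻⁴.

P_net ≈ 9.60 W

For a small grey body in a large enclosure: P_net = εσA(T_body⁴ − T_wall⁴).
A = 4πr² = 2.463×10⁻⁵ m²; T_body⁴ − T_wall⁴ = 7.593×10¹² − 4.064×10¹⁰ = 7.553×10¹² K⁴.
|P_net| = 0.91·5.67×10⁻⁸·2.463×10⁻⁵·7.553×10¹².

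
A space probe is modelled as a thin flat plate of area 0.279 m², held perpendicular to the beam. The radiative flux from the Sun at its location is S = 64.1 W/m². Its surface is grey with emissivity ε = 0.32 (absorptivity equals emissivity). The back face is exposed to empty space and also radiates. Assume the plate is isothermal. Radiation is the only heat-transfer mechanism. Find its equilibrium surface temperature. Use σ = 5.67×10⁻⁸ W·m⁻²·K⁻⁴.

At equilibrium, absorbed power = emitted power.
Absorbing cross-section = A = 0.2790 m²; emitting surface = 2A = 0.5580 m² (ratio 2).
εS·A_cross = εσ·A_surf·T⁴  ⇒  T⁴ = S/(2σ)   (ε cancels).
T⁴ = 64.1/(2·5.67×10⁻⁸) = 5.653×10⁸ K⁴.
T = (5.653×10⁸)^(1/4).

T ≈ 154 K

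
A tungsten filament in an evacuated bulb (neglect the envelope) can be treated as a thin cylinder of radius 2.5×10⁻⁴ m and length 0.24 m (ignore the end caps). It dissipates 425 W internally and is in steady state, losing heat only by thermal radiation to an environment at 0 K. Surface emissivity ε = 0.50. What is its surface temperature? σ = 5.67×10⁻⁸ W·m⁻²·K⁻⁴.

Steady state: internal power = radiated power, P = εσA T⁴.
Radiating area A = 2πrL = 3.770×10⁻⁴ m².
T⁴ = P/(εσA) = 425/(0.50·5.67×10⁻⁸·3.770×10⁻⁴) = 3.977×10¹³ K⁴.
T = (3.977×10¹³)^(1/4).

T ≈ 2510 K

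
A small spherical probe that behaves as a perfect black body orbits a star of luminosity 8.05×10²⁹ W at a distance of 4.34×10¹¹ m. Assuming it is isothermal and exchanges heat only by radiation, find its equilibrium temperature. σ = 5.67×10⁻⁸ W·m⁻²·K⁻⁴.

First find the stellar flux at distance d: S = L/(4πd²) = 8.05×10²⁹/(4π·(4.34×10¹¹)²) = 3.401×10⁵ W/m².
For an isothermal sphere, absorbed (1−a)S·πr² = emitted σ·4πr²·T⁴, so T⁴ = (1−a)S/(4σ).
T⁴ = 1.00·3.401×10⁵/(4·5.67×10⁻⁸) = 1.500×10¹² K⁴.

T ≈ 1110 K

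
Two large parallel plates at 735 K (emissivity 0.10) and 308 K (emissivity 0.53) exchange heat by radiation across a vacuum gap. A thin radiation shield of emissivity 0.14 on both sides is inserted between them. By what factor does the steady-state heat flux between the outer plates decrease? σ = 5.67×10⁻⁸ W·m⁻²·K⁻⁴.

Without shield: q₀ = σΔ(T⁴)/(1/ε₁+1/ε₂−1) with denominator 10.89.
With shield the two gaps are in series; the resistances add: (1/ε₁+1/ε_s−1)+(1/ε_s+1/ε₂−1) = 16.14+8.030 = 24.17.
Heat-flux ratio q₀/q = 24.17/10.89.

factor ≈ 2.22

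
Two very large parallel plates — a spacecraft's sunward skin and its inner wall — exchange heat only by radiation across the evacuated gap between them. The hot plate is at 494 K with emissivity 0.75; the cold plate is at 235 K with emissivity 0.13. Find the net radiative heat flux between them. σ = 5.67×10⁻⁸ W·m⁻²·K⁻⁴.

For two infinite grey parallel plates, q = σ(T₁⁴ − T₂⁴)/(1/ε₁ + 1/ε₂ − 1).
T₁⁴ − T₂⁴ = 5.955×10¹⁰ − 3.050×10⁹ = 5.650×10¹⁰ K⁴.
1/ε₁ + 1/ε₂ − 1 = 1.333 + 7.692 − 1 = 8.026.
q = 5.67×10⁻⁸ × 5.650×10¹⁰ / 8.026.

q ≈ 399 W/m²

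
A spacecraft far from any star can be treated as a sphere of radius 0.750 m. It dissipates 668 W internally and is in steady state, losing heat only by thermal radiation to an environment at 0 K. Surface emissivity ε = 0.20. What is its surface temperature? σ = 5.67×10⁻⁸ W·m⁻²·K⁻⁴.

T ≈ 302 K

Steady state: internal power = radiated power, P = εσA T⁴.
Radiating area A = 4πr² = 7.069 m².
T⁴ = P/(εσA) = 668/(0.20·5.67×10⁻⁸·7.069) = 8.334×10⁹ K⁴.
T = (8.334×10⁹)^(1/4).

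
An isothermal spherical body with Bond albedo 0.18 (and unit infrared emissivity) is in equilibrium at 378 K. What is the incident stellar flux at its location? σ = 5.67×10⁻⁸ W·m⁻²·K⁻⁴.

S ≈ 5650 W/m²

(1−a)S·πr² = σ·4πr²·T⁴ ⇒ S = 4σT⁴/(1−a).
S = 4·5.67×10⁻⁸·2.042×10¹⁰/0.820.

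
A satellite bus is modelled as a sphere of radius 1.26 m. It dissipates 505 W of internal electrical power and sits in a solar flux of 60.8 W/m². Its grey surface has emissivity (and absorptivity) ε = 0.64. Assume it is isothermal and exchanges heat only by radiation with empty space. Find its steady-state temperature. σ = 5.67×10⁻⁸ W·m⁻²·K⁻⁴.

At steady state, absorbed solar power + internal power = radiated power.
Absorbed: α·S·A_cross = 0.64·60.8·4.988 = 194.1 W (cross-section πr²).
Total input = 194.1 + 505 = 699.1 W.
Radiated: εσ·A_surf·T⁴ with A_surf = 4πr² = 19.95 m².
T⁴ = 699.1/(0.64·5.67×10⁻⁸·19.95) = 9.656×10⁸ K⁴.

T ≈ 176 K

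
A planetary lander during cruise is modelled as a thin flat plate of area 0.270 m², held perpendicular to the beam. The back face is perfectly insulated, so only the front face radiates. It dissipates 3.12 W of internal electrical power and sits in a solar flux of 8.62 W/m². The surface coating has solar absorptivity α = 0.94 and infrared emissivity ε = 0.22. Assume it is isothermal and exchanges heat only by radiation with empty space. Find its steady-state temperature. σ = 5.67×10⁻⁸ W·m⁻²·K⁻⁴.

At steady state, absorbed solar power + internal power = radiated power.
Absorbed: α·S·A_cross = 0.94·8.62·0.2700 = 2.188 W (cross-section A).
Total input = 2.188 + 3.12 = 5.308 W.
Radiated: εσ·A_surf·T⁴ with A_surf = A = 0.2700 m².
T⁴ = 5.308/(0.22·5.67×10⁻⁸·0.2700) = 1.576×10⁹ K⁴.

T ≈ 199 K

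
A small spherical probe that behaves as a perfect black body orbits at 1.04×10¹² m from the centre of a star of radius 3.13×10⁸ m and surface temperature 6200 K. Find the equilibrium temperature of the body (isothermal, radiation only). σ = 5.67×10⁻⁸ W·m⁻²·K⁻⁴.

T ≈ 76.1 K

The star's surface emits σT_*⁴; at distance d the flux is S = σT_*⁴(R_*/d)².
S = 5.67×10⁻⁸·(6200)⁴·(3.13×10⁸/1.04×10¹²)² = 7.589 W/m².
For an isothermal sphere T⁴ = (1−a)S/(4σ) = 3.346×10⁷ K⁴.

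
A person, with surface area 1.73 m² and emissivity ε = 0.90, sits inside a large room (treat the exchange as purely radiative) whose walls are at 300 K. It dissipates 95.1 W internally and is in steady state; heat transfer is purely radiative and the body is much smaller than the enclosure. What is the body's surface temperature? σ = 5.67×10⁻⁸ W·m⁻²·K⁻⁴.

T ≈ 310 K

For a small grey body in a large enclosure, net radiated power = εσA(T⁴ − T_w⁴).
Steady state: P = εσA(T⁴ − T_w⁴) with A = 1.73 m².
T⁴ = P/(εσA) + T_w⁴ = 95.1/(0.90·5.67×10⁻⁸·1.730) + (300)⁴
    = 1.077×10⁹ + 8.100×10⁹ = 9.177×10⁹ K⁴.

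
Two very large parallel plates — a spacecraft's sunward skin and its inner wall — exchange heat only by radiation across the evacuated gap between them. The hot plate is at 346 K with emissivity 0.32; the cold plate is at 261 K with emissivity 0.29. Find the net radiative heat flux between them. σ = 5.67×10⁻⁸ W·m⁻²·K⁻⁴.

q ≈ 98.6 W/m²

For two infinite grey parallel plates, q = σ(T₁⁴ − T₂⁴)/(1/ε₁ + 1/ε₂ − 1).
T₁⁴ − T₂⁴ = 1.433×10¹⁰ − 4.640×10⁹ = 9.691×10⁹ K⁴.
1/ε₁ + 1/ε₂ − 1 = 3.125 + 3.448 − 1 = 5.573.
q = 5.67×10⁻⁸ × 9.691×10⁹ / 5.573.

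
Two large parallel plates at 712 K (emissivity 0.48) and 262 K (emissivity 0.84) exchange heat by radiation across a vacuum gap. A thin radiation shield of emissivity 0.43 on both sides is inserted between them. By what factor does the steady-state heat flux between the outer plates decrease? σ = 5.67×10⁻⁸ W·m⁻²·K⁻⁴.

factor ≈ 2.61

Without shield: q₀ = σΔ(T⁴)/(1/ε₁+1/ε₂−1) with denominator 2.274.
With shield the two gaps are in series; the resistances add: (1/ε₁+1/ε_s−1)+(1/ε_s+1/ε₂−1) = 3.409+2.516 = 5.925.
Heat-flux ratio q₀/q = 5.925/2.274.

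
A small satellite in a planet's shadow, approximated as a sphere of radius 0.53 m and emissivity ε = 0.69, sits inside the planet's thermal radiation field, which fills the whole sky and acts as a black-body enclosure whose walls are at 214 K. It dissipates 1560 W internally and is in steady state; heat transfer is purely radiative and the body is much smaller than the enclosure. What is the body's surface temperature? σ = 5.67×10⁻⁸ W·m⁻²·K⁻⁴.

T ≈ 340 K

For a small grey body in a large enclosure, net radiated power = εσA(T⁴ − T_w⁴).
Steady state: P = εσA(T⁴ − T_w⁴) with A = 4πr² = 3.530 m².
T⁴ = P/(εσA) + T_w⁴ = 1560/(0.69·5.67×10⁻⁸·3.530) + (214)⁴
    = 1.130×10¹⁰ + 2.097×10⁹ = 1.339×10¹⁰ K⁴.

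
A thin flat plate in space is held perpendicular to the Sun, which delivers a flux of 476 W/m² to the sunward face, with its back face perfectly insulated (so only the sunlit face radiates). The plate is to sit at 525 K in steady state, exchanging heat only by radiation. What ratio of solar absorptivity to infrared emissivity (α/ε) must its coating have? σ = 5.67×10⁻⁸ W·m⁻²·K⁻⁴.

Balance: αS·A = εσ·1A·T⁴ ⇒ α/ε = σT⁴/S.
α/ε = 5.67×10⁻⁸·(525)⁴/476 = 5.67×10⁻⁸·7.597×10¹⁰/476.

α/ε ≈ 9.05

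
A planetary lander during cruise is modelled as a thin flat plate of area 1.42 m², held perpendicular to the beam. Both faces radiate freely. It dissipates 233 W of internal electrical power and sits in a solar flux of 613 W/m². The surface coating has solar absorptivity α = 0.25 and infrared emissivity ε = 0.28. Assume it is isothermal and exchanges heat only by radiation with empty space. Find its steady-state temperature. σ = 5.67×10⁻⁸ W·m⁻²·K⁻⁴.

At steady state, absorbed solar power + internal power = radiated power.
Absorbed: α·S·A_cross = 0.25·613·1.420 = 217.6 W (cross-section A).
Total input = 217.6 + 233 = 450.6 W.
Radiated: εσ·A_surf·T⁴ with A_surf = 2A = 2.840 m².
T⁴ = 450.6/(0.28·5.67×10⁻⁸·2.840) = 9.994×10⁹ K⁴.

T ≈ 316 K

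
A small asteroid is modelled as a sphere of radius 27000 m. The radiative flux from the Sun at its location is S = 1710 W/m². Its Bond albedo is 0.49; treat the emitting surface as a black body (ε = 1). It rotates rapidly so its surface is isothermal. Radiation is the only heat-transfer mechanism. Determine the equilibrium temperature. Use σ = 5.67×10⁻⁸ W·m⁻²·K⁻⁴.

T ≈ 249 K

At equilibrium, absorbed power = emitted power.
Absorbing cross-section = πr² = 2.290×10⁹ m²; emitting surface = 4πr² = 9.161×10⁹ m² (ratio 4).
(1−a)S·A_cross = εσ·A_surf·T⁴  ⇒  T⁴ = (1−a)S/(4σ).
T⁴ = 0.510·1710/(4·5.67×10⁻⁸) = 3.845×10⁹ K⁴.
T = (3.845×10⁹)^(1/4).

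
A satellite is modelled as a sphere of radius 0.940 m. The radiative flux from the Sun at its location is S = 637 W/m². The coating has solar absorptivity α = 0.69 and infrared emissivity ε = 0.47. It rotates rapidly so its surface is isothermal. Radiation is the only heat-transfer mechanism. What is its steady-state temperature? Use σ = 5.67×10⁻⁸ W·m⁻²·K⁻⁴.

At equilibrium, absorbed power = emitted power.
Absorbing cross-section = πr² = 2.776 m²; emitting surface = 4πr² = 11.10 m² (ratio 4).
αS·A_cross = εσ·A_surf·T⁴  ⇒  T⁴ = αS/(ε·4σ).
T⁴ = 0.690·637/(0.47·4·5.67×10⁻⁸) = 4.123×10⁹ K⁴.
T = (4.123×10⁹)^(1/4).

T ≈ 253 K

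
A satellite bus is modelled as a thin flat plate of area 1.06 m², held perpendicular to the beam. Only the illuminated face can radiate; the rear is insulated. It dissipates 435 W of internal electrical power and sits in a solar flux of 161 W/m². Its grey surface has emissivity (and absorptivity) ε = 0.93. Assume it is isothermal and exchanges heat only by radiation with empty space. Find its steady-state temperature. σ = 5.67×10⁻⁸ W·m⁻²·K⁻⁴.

At steady state, absorbed solar power + internal power = radiated power.
Absorbed: α·S·A_cross = 0.93·161·1.060 = 158.7 W (cross-section A).
Total input = 158.7 + 435 = 593.7 W.
Radiated: εσ·A_surf·T⁴ with A_surf = A = 1.060 m².
T⁴ = 593.7/(0.93·5.67×10⁻⁸·1.060) = 1.062×10¹⁰ K⁴.

T ≈ 321 K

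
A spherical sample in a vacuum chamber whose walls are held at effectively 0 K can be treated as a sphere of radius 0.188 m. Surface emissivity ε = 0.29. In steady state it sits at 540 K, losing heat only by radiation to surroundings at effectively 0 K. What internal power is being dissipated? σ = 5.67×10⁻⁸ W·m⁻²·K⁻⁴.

P ≈ 621 W

Steady state: P = εσA T⁴.
A = 4πr² = 0.4441 m²; T⁴ = (540)⁴ = 8.503×10¹⁰ K⁴.
P = 0.29 × 5.67×10⁻⁸ × 0.4441 × 8.503×10¹⁰.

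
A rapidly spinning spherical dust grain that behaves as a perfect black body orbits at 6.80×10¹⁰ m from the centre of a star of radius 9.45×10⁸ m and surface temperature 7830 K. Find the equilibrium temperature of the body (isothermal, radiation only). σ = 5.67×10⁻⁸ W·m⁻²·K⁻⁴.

The star's surface emits σT_*⁴; at distance d the flux is S = σT_*⁴(R_*/d)².
S = 5.67×10⁻⁸·(7830)⁴·(9.45×10⁸/6.80×10¹⁰)² = 41160 W/m².
For an isothermal sphere T⁴ = (1−a)S/(4σ) = 1.815×10¹¹ K⁴.

T ≈ 653 K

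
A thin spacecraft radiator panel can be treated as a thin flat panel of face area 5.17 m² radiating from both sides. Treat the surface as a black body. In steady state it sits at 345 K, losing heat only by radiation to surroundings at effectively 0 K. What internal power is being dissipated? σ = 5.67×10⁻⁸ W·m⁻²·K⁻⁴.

Steady state: P = εσA T⁴.
A = 2·5.17 = 10.34 m²; T⁴ = (345)⁴ = 1.417×10¹⁰ K⁴.
P = 1.0 × 5.67×10⁻⁸ × 10.34 × 1.417×10¹⁰.

P ≈ 8310 W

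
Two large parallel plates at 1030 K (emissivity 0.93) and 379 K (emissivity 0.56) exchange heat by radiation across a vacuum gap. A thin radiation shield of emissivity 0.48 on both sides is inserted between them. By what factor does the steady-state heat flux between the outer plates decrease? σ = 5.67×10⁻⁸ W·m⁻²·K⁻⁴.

factor ≈ 2.70

Without shield: q₀ = σΔ(T⁴)/(1/ε₁+1/ε₂−1) with denominator 1.861.
With shield the two gaps are in series; the resistances add: (1/ε₁+1/ε_s−1)+(1/ε_s+1/ε₂−1) = 2.159+2.869 = 5.028.
Heat-flux ratio q₀/q = 5.028/1.861.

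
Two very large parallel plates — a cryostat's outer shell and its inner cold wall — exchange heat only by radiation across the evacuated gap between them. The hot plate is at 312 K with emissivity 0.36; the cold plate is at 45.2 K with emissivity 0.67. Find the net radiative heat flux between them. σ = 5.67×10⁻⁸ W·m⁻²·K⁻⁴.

For two infinite grey parallel plates, q = σ(T₁⁴ − T₂⁴)/(1/ε₁ + 1/ε₂ − 1).
T₁⁴ − T₂⁴ = 9.476×10⁹ − 4.174×10⁶ = 9.472×10⁹ K⁴.
1/ε₁ + 1/ε₂ − 1 = 2.778 + 1.493 − 1 = 3.270.
q = 5.67×10⁻⁸ × 9.472×10⁹ / 3.270.

q ≈ 164 W/m²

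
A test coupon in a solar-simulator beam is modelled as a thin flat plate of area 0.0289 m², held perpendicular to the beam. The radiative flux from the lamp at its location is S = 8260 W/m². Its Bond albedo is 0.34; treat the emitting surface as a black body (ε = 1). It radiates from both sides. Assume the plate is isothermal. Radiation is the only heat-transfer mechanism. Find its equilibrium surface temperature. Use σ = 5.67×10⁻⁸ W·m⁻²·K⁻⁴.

At equilibrium, absorbed power = emitted power.
Absorbing cross-section = A = 0.02890 m²; emitting surface = 2A = 0.05780 m² (ratio 2).
(1−a)S·A_cross = εσ·A_surf·T⁴  ⇒  T⁴ = (1−a)S/(2σ).
T⁴ = 0.660·8260/(2·5.67×10⁻⁸) = 4.807×10¹⁰ K⁴.
T = (4.807×10¹⁰)^(1/4).

T ≈ 468 K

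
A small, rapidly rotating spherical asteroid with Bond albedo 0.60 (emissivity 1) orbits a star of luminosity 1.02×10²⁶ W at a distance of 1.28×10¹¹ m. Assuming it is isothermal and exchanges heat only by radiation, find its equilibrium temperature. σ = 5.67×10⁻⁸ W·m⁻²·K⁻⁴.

First find the stellar flux at distance d: S = L/(4πd²) = 1.02×10²⁶/(4π·(1.28×10¹¹)²) = 495.4 W/m².
For an isothermal sphere, absorbed (1−a)S·πr² = emitted σ·4πr²·T⁴, so T⁴ = (1−a)S/(4σ).
T⁴ = 0.400·495.4/(4·5.67×10⁻⁸) = 8.738×10⁸ K⁴.

T ≈ 172 K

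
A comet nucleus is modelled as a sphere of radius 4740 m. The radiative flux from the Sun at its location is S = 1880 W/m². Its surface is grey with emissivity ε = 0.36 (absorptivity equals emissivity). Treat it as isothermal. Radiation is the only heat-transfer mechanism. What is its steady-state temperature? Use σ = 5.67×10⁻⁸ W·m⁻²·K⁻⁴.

T ≈ 302 K

At equilibrium, absorbed power = emitted power.
Absorbing cross-section = πr² = 7.058×10⁷ m²; emitting surface = 4πr² = 2.823×10⁸ m² (ratio 4).
εS·A_cross = εσ·A_surf·T⁴  ⇒  T⁴ = S/(4σ)   (ε cancels).
T⁴ = 1880/(4·5.67×10⁻⁸) = 8.289×10⁹ K⁴.
T = (8.289×10⁹)^(1/4).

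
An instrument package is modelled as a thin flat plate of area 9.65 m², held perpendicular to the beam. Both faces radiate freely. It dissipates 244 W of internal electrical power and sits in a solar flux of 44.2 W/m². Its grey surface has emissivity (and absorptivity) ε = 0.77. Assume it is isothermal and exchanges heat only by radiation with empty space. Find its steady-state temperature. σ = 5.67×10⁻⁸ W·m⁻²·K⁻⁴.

At steady state, absorbed solar power + internal power = radiated power.
Absorbed: α·S·A_cross = 0.77·44.2·9.650 = 328.4 W (cross-section A).
Total input = 328.4 + 244 = 572.4 W.
Radiated: εσ·A_surf·T⁴ with A_surf = 2A = 19.30 m².
T⁴ = 572.4/(0.77·5.67×10⁻⁸·19.30) = 6.793×10⁸ K⁴.

T ≈ 161 K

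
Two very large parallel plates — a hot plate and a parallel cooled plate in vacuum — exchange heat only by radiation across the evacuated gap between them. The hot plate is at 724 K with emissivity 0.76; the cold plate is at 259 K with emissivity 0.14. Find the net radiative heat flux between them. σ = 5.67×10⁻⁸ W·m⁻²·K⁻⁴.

q ≈ 2050 W/m²

For two infinite grey parallel plates, q = σ(T₁⁴ − T₂⁴)/(1/ε₁ + 1/ε₂ − 1).
T₁⁴ − T₂⁴ = 2.748×10¹¹ − 4.500×10⁹ = 2.703×10¹¹ K⁴.
1/ε₁ + 1/ε₂ − 1 = 1.316 + 7.143 − 1 = 7.459.
q = 5.67×10⁻⁸ × 2.703×10¹¹ / 7.459.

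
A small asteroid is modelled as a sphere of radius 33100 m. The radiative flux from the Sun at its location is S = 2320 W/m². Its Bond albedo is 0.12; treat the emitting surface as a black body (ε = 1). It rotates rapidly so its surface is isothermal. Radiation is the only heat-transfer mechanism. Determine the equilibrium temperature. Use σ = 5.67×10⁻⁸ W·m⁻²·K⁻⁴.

T ≈ 308 K

At equilibrium, absorbed power = emitted power.
Absorbing cross-section = πr² = 3.442×10⁹ m²; emitting surface = 4πr² = 1.377×10¹⁰ m² (ratio 4).
(1−a)S·A_cross = εσ·A_surf·T⁴  ⇒  T⁴ = (1−a)S/(4σ).
T⁴ = 0.880·2320/(4·5.67×10⁻⁸) = 9.002×10⁹ K⁴.
T = (9.002×10⁹)^(1/4).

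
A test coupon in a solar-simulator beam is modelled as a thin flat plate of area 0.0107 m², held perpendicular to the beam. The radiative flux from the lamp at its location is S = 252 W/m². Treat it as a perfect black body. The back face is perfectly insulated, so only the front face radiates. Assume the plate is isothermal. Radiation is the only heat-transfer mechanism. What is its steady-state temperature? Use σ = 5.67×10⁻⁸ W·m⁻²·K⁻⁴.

T ≈ 258 K

At equilibrium, absorbed power = emitted power.
Absorbing cross-section = A = 0.01070 m²; emitting surface = A = 0.01070 m² (ratio 1).
S·A_cross = εσ·A_surf·T⁴  ⇒  T⁴ = S/(1σ).
T⁴ = 1.00·252/(1·5.67×10⁻⁸) = 4.444×10⁹ K⁴.
T = (4.444×10⁹)^(1/4).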